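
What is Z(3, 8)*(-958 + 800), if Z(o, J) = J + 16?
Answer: -3792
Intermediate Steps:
Z(o, J) = 16 + J
Z(3, 8)*(-958 + 800) = (16 + 8)*(-958 + 800) = 24*(-158) = -3792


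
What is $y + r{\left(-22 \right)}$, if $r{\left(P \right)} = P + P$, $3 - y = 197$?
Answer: $-238$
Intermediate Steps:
$y = -194$ ($y = 3 - 197 = -194$)
$r{\left(P \right)} = 2 P$
$y + r{\left(-22 \right)} = -194 + 2 \left(-22\right) = -194 - 44 = -238$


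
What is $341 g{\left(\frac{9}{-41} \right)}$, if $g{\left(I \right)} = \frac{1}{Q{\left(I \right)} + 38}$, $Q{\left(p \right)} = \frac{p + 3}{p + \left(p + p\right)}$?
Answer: $\frac{3069}{304} \approx 10.095$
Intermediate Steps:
$Q{\left(p \right)} = \frac{3 + p}{3 p}$ ($Q{\left(p \right)} = \frac{3 + p}{p + 2 p} = \frac{3 + p}{3 p}$)
$g{\left(I \right)} = \frac{1}{38 + \frac{3 + I}{3 I}}$ ($g{\left(I \right)} = \frac{1}{\frac{3 + I}{3 I} + 38} = \frac{1}{38 + \frac{3 + I}{3 I}}$)
$341 g{\left(\frac{9}{-41} \right)} = 341 \frac{3 \frac{9}{-41}}{3 + 115 \frac{9}{-41}} = 341 \frac{3 \cdot 9 \left(- \frac{1}{41}\right)}{3 + 115 \cdot 9 \left(- \frac{1}{41}\right)} = 341 \cdot 3 \left(- \frac{9}{41}\right) \frac{1}{3 + 115 \left(- \frac{9}{41}\right)} = 341 \cdot 3 \left(- \frac{9}{41}\right) \frac{1}{3 - \frac{1035}{41}} = 341 \cdot 3 \left(- \frac{9}{41}\right) \frac{1}{- \frac{912}{41}} = 341 \cdot 3 \left(- \frac{9}{41}\right) \left(- \frac{41}{912}\right) = 341 \cdot \frac{9}{304} = \frac{3069}{304}$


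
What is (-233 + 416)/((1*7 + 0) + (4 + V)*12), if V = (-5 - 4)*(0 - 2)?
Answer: 183/271 ≈ 0.67528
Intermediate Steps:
V = 18 (V = -9*(-2) = 18)
(-233 + 416)/((1*7 + 0) + (4 + V)*12) = (-233 + 416)/((1*7 + 0) + (4 + 18)*12) = 183/((7 + 0) + 22*12) = 183/(7 + 264) = 183/271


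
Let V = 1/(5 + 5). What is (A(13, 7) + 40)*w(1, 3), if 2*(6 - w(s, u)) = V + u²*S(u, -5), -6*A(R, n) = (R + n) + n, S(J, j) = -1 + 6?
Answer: -23501/40 ≈ -587.53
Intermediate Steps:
S(J, j) = 5
V = ⅒ (V = 1/10 = ⅒ ≈ 0.10000)
A(R, n) = -n/3 - R/6 (A(R, n) = -((R + n) + n)/6 = -(R + 2*n)/6 = -n/3 - R/6)
w(s, u) = 119/20 - 5*u²/2 (w(s, u) = 6 - (⅒ + u²*5)/2 = 6 - (⅒ + 5*u²)/2 = 6 + (-1/20 - 5*u²/2) = 119/20 - 5*u²/2)
(A(13, 7) + 40)*w(1, 3) = ((-⅓*7 - ⅙*13) + 40)*(119/20 - 5/2*3²) = ((-7/3 - 13/6) + 40)*(119/20 - 5/2*9) = (-9/2 + 40)*(119/20 - 45/2) = (71/2)*(-331/20) = -23501/40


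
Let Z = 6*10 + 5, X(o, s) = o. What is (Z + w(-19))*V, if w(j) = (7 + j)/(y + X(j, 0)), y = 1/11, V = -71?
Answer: -242323/52 ≈ -4660.1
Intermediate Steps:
y = 1/11 (y = 1*(1/11) = 1/11 ≈ 0.090909)
Z = 65 (Z = 60 + 5 = 65)
w(j) = (7 + j)/(1/11 + j)
(Z + w(-19))*V = (65 + 11*(7 - 19)/(1 + 11*(-19)))*(-71) = (65 + 11*(-12)/(1 - 209))*(-71) = (65 + 11*(-12)/(-208))*(-71) = (65 + 11*(-1/208)*(-12))*(-71) = (65 + 33/52)*(-71) = (3413/52)*(-71) = -242323/52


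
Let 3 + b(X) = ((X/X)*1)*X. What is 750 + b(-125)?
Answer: 622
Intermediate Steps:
b(X) = -3 + X (b(X) = -3 + ((X/X)*1)*X = -3 + (1*1)*X = -3 + 1*X = -3 + X)
750 + b(-125) = 750 + (-3 - 125) = 750 - 128 = 622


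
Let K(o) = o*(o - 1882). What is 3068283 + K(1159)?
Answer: 2230326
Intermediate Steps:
K(o) = o*(-1882 + o)
3068283 + K(1159) = 3068283 + 1159*(-1882 + 1159) = 3068283 + 1159*(-723) = 3068283 - 837957 = 2230326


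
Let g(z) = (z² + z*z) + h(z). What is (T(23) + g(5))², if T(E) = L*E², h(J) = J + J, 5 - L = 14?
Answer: 22099401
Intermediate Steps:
L = -9 (L = 5 - 1*14 = 5 - 14 = -9)
h(J) = 2*J
T(E) = -9*E²
g(z) = 2*z + 2*z² (g(z) = (z² + z*z) + 2*z = (z² + z²) + 2*z = 2*z² + 2*z = 2*z + 2*z²)
(T(23) + g(5))² = (-9*23² + 2*5*(1 + 5))² = (-9*529 + 2*5*6)² = (-4761 + 60)² = (-4701)² = 22099401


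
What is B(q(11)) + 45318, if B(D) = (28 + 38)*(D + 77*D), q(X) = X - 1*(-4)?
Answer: 122538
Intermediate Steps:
q(X) = 4 + X (q(X) = X + 4 = 4 + X)
B(D) = 5148*D (B(D) = 66*(78*D) = 5148*D)
B(q(11)) + 45318 = 5148*(4 + 11) + 45318 = 5148*15 + 45318 = 77220 + 45318 = 122538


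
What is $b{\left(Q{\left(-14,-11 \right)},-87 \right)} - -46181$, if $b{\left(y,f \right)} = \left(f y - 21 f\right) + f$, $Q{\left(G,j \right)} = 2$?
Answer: $47747$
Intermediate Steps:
$b{\left(y,f \right)} = - 20 f + f y$ ($b{\left(y,f \right)} = \left(- 21 f + f y\right) + f = - 20 f + f y$)
$b{\left(Q{\left(-14,-11 \right)},-87 \right)} - -46181 = - 87 \left(-20 + 2\right) - -46181 = \left(-87\right) \left(-18\right) + 46181 = 1566 + 46181 = 47747$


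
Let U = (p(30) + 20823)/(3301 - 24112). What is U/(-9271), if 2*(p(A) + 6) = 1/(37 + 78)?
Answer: 4787911/44375919630 ≈ 0.00010789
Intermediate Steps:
p(A) = -1379/230 (p(A) = -6 + 1/(2*(37 + 78)) = -6 + (½)/115 = -6 + (½)*(1/115) = -6 + 1/230 = -1379/230)
U = -4787911/4786530 (U = (-1379/230 + 20823)/(3301 - 24112) = (4787911/230)/(-20811) = (4787911/230)*(-1/20811) = -4787911/4786530 ≈ -1.0003)
U/(-9271) = -4787911/4786530/(-9271) = -4787911/4786530*(-1/9271) = 4787911/44375919630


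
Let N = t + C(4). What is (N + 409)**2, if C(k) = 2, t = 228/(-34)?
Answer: 47238129/289 ≈ 1.6345e+5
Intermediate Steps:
t = -114/17 (t = 228*(-1/34) = -114/17 ≈ -6.7059)
N = -80/17 (N = -114/17 + 2 = -80/17 ≈ -4.7059)
(N + 409)**2 = (-80/17 + 409)**2 = (6873/17)**2 = 47238129/289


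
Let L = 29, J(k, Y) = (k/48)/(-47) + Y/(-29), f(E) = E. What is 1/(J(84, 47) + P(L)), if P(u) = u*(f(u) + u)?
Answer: 5452/9161225 ≈ 0.00059512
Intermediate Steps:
J(k, Y) = -Y/29 - k/2256 (J(k, Y) = (k*(1/48))*(-1/47) + Y*(-1/29) = (k/48)*(-1/47) - Y/29 = -k/2256 - Y/29 = -Y/29 - k/2256)
P(u) = 2*u**2 (P(u) = u*(u + u) = u*(2*u) = 2*u**2)
1/(J(84, 47) + P(L)) = 1/((-1/29*47 - 1/2256*84) + 2*29**2) = 1/((-47/29 - 7/188) + 2*841) = 1/(-9039/5452 + 1682) = 1/(9161225/5452) = 5452/9161225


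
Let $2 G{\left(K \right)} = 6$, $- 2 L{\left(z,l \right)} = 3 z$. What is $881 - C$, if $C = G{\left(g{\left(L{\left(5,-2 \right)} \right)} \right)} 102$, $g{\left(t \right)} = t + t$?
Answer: $575$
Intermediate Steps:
$L{\left(z,l \right)} = - \frac{3 z}{2}$
$g{\left(t \right)} = 2 t$
$G{\left(K \right)} = 3$ ($G{\left(K \right)} = \frac{1}{2} \cdot 6 = 3$)
$C = 306$ ($C = 3 \cdot 102 = 306$)
$881 - C = 881 - 306 = 575$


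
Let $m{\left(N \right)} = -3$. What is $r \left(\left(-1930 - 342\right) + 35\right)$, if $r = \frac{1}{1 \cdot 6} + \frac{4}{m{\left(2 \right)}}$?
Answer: $\frac{15659}{6} \approx 2609.8$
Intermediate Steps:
$r = - \frac{7}{6}$ ($r = \frac{1}{1 \cdot 6} + \frac{4}{-3} = 1 \cdot \frac{1}{6} + 4 \left(- \frac{1}{3}\right) = \frac{1}{6} - \frac{4}{3} = - \frac{7}{6} \approx -1.1667$)
$r \left(\left(-1930 - 342\right) + 35\right) = - \frac{7 \left(\left(-1930 - 342\right) + 35\right)}{6} = - \frac{7 \left(-2272 + 35\right)}{6} = \left(- \frac{7}{6}\right) \left(-2237\right) = \frac{15659}{6}$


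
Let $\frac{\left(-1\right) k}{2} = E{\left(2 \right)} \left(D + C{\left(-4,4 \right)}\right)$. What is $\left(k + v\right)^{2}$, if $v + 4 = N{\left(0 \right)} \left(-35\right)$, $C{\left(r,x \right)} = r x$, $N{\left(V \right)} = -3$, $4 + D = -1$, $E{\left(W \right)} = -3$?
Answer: $625$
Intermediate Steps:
$D = -5$ ($D = -4 - 1 = -5$)
$k = -126$ ($k = - 2 \left(- 3 \left(-5 - 16\right)\right) = - 2 \left(\left(-3\right) \left(-21\right)\right) = \left(-2\right) 63 = -126$)
$v = 101$ ($v = -4 - -105 = -4 + 105 = 101$)
$\left(k + v\right)^{2} = \left(-126 + 101\right)^{2} = \left(-25\right)^{2} = 625$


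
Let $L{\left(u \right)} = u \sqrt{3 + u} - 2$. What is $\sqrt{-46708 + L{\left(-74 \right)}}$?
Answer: $\sqrt{-46710 - 74 i \sqrt{71}} \approx 1.443 - 216.13 i$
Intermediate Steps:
$L{\left(u \right)} = -2 + u \sqrt{3 + u}$
$\sqrt{-46708 + L{\left(-74 \right)}} = \sqrt{-46708 - \left(2 + 74 \sqrt{3 - 74}\right)} = \sqrt{-46708 - \left(2 + 74 \sqrt{-71}\right)} = \sqrt{-46708 - \left(2 + 74 i \sqrt{71}\right)} = \sqrt{-46710 - 74 i \sqrt{71}}$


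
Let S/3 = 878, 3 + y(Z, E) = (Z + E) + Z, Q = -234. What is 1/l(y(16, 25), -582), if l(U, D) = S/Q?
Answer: -39/439 ≈ -0.088838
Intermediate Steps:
y(Z, E) = -3 + E + 2*Z (y(Z, E) = -3 + ((Z + E) + Z) = -3 + ((E + Z) + Z) = -3 + (E + 2*Z) = -3 + E + 2*Z)
S = 2634 (S = 3*878 = 2634)
l(U, D) = -439/39 (l(U, D) = 2634/(-234) = 2634*(-1/234) = -439/39)
1/l(y(16, 25), -582) = 1/(-439/39) = -39/439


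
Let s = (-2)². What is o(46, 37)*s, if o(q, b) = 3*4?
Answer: 48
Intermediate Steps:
o(q, b) = 12
s = 4
o(46, 37)*s = 12*4 = 48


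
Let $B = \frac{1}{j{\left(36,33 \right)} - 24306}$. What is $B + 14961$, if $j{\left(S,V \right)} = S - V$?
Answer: $\frac{363597182}{24303} \approx 14961.0$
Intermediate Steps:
$B = - \frac{1}{24303}$ ($B = \frac{1}{\left(36 - 33\right) - 24306} = \frac{1}{3 - 24306} = \frac{1}{-24303} = - \frac{1}{24303} \approx -4.1147 \cdot 10^{-5}$)
$B + 14961 = - \frac{1}{24303} + 14961 = \frac{363597182}{24303}$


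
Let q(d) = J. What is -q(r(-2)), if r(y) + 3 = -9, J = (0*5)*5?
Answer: 0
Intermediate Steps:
J = 0 (J = 0*5 = 0)
r(y) = -12 (r(y) = -3 - 9 = -12)
q(d) = 0
-q(r(-2)) = -1*0 = 0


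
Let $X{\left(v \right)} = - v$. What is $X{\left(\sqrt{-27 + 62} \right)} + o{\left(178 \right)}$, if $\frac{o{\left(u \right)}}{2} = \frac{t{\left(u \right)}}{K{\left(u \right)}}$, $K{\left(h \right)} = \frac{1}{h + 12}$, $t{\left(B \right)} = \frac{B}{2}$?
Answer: $33820 - \sqrt{35} \approx 33814.0$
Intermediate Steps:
$t{\left(B \right)} = \frac{B}{2}$ ($t{\left(B \right)} = B \frac{1}{2} = \frac{B}{2}$)
$K{\left(h \right)} = \frac{1}{12 + h}$
$o{\left(u \right)} = u \left(12 + u\right)$ ($o{\left(u \right)} = 2 \frac{\frac{1}{2} u}{\frac{1}{12 + u}} = 2 \frac{u}{2} \left(12 + u\right) = 2 \frac{u \left(12 + u\right)}{2} = u \left(12 + u\right)$)
$X{\left(\sqrt{-27 + 62} \right)} + o{\left(178 \right)} = - \sqrt{-27 + 62} + 178 \left(12 + 178\right) = - \sqrt{35} + 178 \cdot 190 = - \sqrt{35} + 33820 = 33820 - \sqrt{35}$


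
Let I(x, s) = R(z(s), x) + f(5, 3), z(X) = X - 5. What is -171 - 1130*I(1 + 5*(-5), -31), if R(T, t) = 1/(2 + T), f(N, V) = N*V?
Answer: -290492/17 ≈ -17088.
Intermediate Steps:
z(X) = -5 + X
I(x, s) = 15 + 1/(-3 + s) (I(x, s) = 1/(2 + (-5 + s)) + 5*3 = 1/(-3 + s) + 15 = 15 + 1/(-3 + s))
-171 - 1130*I(1 + 5*(-5), -31) = -171 - 1130*(-44 + 15*(-31))/(-3 - 31) = -171 - 1130*(-44 - 465)/(-34) = -171 - (-565)*(-509)/17 = -171 - 1130*509/34 = -171 - 287585/17 = -290492/17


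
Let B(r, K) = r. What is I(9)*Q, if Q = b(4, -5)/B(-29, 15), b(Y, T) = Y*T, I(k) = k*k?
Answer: 1620/29 ≈ 55.862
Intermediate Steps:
I(k) = k²
b(Y, T) = T*Y
Q = 20/29 (Q = -5*4/(-29) = -20*(-1/29) = 20/29 ≈ 0.68966)
I(9)*Q = 9²*(20/29) = 81*(20/29) = 1620/29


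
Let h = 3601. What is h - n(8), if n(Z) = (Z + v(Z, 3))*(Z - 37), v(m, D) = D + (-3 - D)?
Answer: 3746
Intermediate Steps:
v(m, D) = -3
n(Z) = (-37 + Z)*(-3 + Z) (n(Z) = (Z - 3)*(Z - 37) = (-3 + Z)*(-37 + Z) = (-37 + Z)*(-3 + Z))
h - n(8) = 3601 - (111 + 8² - 40*8) = 3601 - (111 + 64 - 320) = 3601 - 1*(-145) = 3601 + 145 = 3746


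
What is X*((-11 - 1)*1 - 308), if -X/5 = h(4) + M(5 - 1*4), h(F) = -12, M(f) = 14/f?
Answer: 3200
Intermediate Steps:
X = -10 (X = -5*(-12 + 14/(5 - 1*4)) = -5*(-12 + 14/(5 - 4)) = -5*(-12 + 14/1) = -5*(-12 + 14*1) = -5*(-12 + 14) = -5*2 = -10)
X*((-11 - 1)*1 - 308) = -10*((-11 - 1)*1 - 308) = -10*(-12*1 - 308) = -10*(-12 - 308) = -10*(-320) = 3200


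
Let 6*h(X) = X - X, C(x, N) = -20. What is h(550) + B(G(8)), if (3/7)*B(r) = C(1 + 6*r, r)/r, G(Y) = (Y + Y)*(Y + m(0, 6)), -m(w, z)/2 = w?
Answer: -35/96 ≈ -0.36458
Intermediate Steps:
m(w, z) = -2*w
h(X) = 0 (h(X) = (X - X)/6 = (1/6)*0 = 0)
G(Y) = 2*Y**2 (G(Y) = (Y + Y)*(Y - 2*0) = (2*Y)*(Y + 0) = (2*Y)*Y = 2*Y**2)
B(r) = -140/(3*r) (B(r) = 7*(-20/r)/3 = -140/(3*r))
h(550) + B(G(8)) = 0 - 140/(3*(2*8**2)) = 0 - 140/(3*(2*64)) = 0 - 140/3/128 = 0 - 140/3*1/128 = 0 - 35/96 = -35/96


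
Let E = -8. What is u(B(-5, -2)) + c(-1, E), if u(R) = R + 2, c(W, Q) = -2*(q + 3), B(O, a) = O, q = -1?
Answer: -7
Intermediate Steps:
c(W, Q) = -4 (c(W, Q) = -2*(-1 + 3) = -2*2 = -4)
u(R) = 2 + R
u(B(-5, -2)) + c(-1, E) = (2 - 5) - 4 = -3 - 4 = -7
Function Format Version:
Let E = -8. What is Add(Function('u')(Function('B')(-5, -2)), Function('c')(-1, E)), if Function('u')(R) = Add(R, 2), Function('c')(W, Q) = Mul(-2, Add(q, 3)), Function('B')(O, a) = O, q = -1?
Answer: -7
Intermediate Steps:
Function('c')(W, Q) = -4 (Function('c')(W, Q) = Mul(-2, Add(-1, 3)) = Mul(-2, 2) = -4)
Function('u')(R) = Add(2, R)
Add(Function('u')(Function('B')(-5, -2)), Function('c')(-1, E)) = Add(Add(2, -5), -4) = Add(-3, -4) = -7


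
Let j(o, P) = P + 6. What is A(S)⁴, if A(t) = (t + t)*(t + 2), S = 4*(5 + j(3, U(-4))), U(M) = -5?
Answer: 2425818710016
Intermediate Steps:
j(o, P) = 6 + P
S = 24 (S = 4*(5 + (6 - 5)) = 4*(5 + 1) = 4*6 = 24)
A(t) = 2*t*(2 + t) (A(t) = (2*t)*(2 + t) = 2*t*(2 + t))
A(S)⁴ = (2*24*(2 + 24))⁴ = (2*24*26)⁴ = 1248⁴ = 2425818710016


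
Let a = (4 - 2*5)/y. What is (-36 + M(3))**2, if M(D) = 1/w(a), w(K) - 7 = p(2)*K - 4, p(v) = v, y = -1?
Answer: 290521/225 ≈ 1291.2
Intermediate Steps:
a = 6 (a = (4 - 2*5)/(-1) = (4 - 10)*(-1) = -6*(-1) = 6)
w(K) = 3 + 2*K (w(K) = 7 + (2*K - 4) = 7 + (-4 + 2*K) = 3 + 2*K)
M(D) = 1/15 (M(D) = 1/(3 + 2*6) = 1/(3 + 12) = 1/15)
(-36 + M(3))**2 = (-36 + 1/15)**2 = (-539/15)**2 = 290521/225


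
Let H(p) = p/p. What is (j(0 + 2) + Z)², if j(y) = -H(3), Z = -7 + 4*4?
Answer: 64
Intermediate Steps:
H(p) = 1
Z = 9 (Z = -7 + 16 = 9)
j(y) = -1 (j(y) = -1*1 = -1)
(j(0 + 2) + Z)² = (-1 + 9)² = 8² = 64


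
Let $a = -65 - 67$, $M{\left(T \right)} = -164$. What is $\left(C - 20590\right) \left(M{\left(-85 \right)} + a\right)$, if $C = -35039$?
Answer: $16466184$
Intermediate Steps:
$a = -132$ ($a = -65 - 67 = -132$)
$\left(C - 20590\right) \left(M{\left(-85 \right)} + a\right) = \left(-35039 - 20590\right) \left(-164 - 132\right) = \left(-55629\right) \left(-296\right) = 16466184$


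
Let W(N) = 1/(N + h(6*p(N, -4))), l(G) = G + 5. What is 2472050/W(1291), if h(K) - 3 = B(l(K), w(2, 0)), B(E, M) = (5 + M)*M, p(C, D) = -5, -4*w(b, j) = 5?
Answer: 25497959725/8 ≈ 3.1872e+9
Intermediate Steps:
w(b, j) = -5/4 (w(b, j) = -¼*5 = -5/4)
l(G) = 5 + G
B(E, M) = M*(5 + M)
h(K) = -27/16 (h(K) = 3 - 5*(5 - 5/4)/4 = 3 - 5/4*15/4 = 3 - 75/16 = -27/16)
W(N) = 1/(-27/16 + N) (W(N) = 1/(N - 27/16) = 1/(-27/16 + N))
2472050/W(1291) = 2472050/((16/(-27 + 16*1291))) = 2472050/((16/(-27 + 20656))) = 2472050/((16/20629)) = 2472050/((16*(1/20629))) = 2472050/(16/20629) = 2472050*(20629/16) = 25497959725/8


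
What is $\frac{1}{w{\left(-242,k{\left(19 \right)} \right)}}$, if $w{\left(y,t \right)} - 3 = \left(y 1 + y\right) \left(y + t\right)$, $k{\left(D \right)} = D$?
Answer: $\frac{1}{107935} \approx 9.2648 \cdot 10^{-6}$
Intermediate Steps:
$w{\left(y,t \right)} = 3 + 2 y \left(t + y\right)$ ($w{\left(y,t \right)} = 3 + \left(y 1 + y\right) \left(y + t\right) = 3 + \left(y + y\right) \left(t + y\right) = 3 + 2 y \left(t + y\right)$)
$\frac{1}{w{\left(-242,k{\left(19 \right)} \right)}} = \frac{1}{3 + 2 \left(-242\right)^{2} + 2 \cdot 19 \left(-242\right)} = \frac{1}{3 + 2 \cdot 58564 - 9196} = \frac{1}{3 + 117128 - 9196} = \frac{1}{107935}$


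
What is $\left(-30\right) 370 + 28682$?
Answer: $17582$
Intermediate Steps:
$\left(-30\right) 370 + 28682 = -11100 + 28682 = 17582$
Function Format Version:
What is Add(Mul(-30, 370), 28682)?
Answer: 17582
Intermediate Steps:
Add(Mul(-30, 370), 28682) = Add(-11100, 28682) = 17582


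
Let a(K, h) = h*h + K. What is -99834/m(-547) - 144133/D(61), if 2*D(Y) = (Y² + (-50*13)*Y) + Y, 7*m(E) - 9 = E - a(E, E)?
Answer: 13914388573/1341463200 ≈ 10.373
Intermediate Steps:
a(K, h) = K + h² (a(K, h) = h² + K = K + h²)
m(E) = 9/7 - E²/7 (m(E) = 9/7 + (E - (E + E²))/7 = 9/7 + (E + (-E - E²))/7 = 9/7 + (-E²)/7 = 9/7 - E²/7)
D(Y) = Y²/2 - 649*Y/2 (D(Y) = ((Y² + (-50*13)*Y) + Y)/2 = ((Y² - 650*Y) + Y)/2 = (Y² - 649*Y)/2 = Y²/2 - 649*Y/2)
-99834/m(-547) - 144133/D(61) = -99834/(9/7 - ⅐*(-547)²) - 144133*2/(61*(-649 + 61)) = -99834/(9/7 - ⅐*299209) - 144133/((½)*61*(-588)) = -99834/(9/7 - 299209/7) - 144133/(-17934) = -99834/(-299200/7) - 144133*(-1/17934) = -99834*(-7/299200) + 144133/17934 = 349419/149600 + 144133/17934 = 13914388573/1341463200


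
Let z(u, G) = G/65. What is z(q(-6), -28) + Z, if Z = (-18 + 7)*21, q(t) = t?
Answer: -15043/65 ≈ -231.43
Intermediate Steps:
z(u, G) = G/65 (z(u, G) = G*(1/65) = G/65)
Z = -231 (Z = -11*21 = -231)
z(q(-6), -28) + Z = (1/65)*(-28) - 231 = -28/65 - 231 = -15043/65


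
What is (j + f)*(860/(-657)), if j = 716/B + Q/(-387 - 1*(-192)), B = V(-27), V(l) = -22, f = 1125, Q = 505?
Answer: -402094720/281853 ≈ -1426.6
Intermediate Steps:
B = -22
j = -15073/429 (j = 716/(-22) + 505/(-387 - 1*(-192)) = 716*(-1/22) + 505/(-387 + 192) = -358/11 + 505/(-195) = -358/11 + 505*(-1/195) = -358/11 - 101/39 = -15073/429 ≈ -35.135)
(j + f)*(860/(-657)) = (-15073/429 + 1125)*(860/(-657)) = 467552*(860*(-1/657))/429 = (467552/429)*(-860/657) = -402094720/281853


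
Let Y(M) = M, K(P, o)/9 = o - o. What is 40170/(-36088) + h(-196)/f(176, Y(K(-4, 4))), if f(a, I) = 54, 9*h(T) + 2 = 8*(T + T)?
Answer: -851069/112428 ≈ -7.5699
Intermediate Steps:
K(P, o) = 0 (K(P, o) = 9*(o - o) = 9*0 = 0)
h(T) = -2/9 + 16*T/9 (h(T) = -2/9 + (8*(T + T))/9 = -2/9 + (8*(2*T))/9 = -2/9 + (16*T)/9 = -2/9 + 16*T/9)
40170/(-36088) + h(-196)/f(176, Y(K(-4, 4))) = 40170/(-36088) + (-2/9 + (16/9)*(-196))/54 = 40170*(-1/36088) + (-2/9 - 3136/9)*(1/54) = -1545/1388 - 1046/3*1/54 = -1545/1388 - 523/81 = -851069/112428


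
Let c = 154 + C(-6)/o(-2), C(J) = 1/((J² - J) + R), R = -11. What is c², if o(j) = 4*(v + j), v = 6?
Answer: 5834668225/246016 ≈ 23717.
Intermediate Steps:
C(J) = 1/(-11 + J² - J) (C(J) = 1/((J² - J) - 11) = 1/(-11 + J² - J))
o(j) = 24 + 4*j (o(j) = 4*(6 + j) = 24 + 4*j)
c = 76385/496 (c = 154 + 1/((-11 + (-6)² - 1*(-6))*(24 + 4*(-2))) = 154 + 1/((-11 + 36 + 6)*(24 - 8)) = 154 + 1/(31*16) = 154 + (1/31)*(1/16) = 154 + 1/496 = 76385/496 ≈ 154.00)
c² = (76385/496)² = 5834668225/246016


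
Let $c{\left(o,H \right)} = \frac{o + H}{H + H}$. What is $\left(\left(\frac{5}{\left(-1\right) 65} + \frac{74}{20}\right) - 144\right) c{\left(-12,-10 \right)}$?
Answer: $- \frac{200739}{1300} \approx -154.41$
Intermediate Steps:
$c{\left(o,H \right)} = \frac{H + o}{2 H}$
$\left(\left(\frac{5}{\left(-1\right) 65} + \frac{74}{20}\right) - 144\right) c{\left(-12,-10 \right)} = \left(\left(\frac{5}{\left(-1\right) 65} + \frac{74}{20}\right) - 144\right) \frac{-10 - 12}{2 \left(-10\right)} = \left(\left(\frac{5}{-65} + 74 \cdot \frac{1}{20}\right) - 144\right) \frac{1}{2} \left(- \frac{1}{10}\right) \left(-22\right) = \left(\left(5 \left(- \frac{1}{65}\right) + \frac{37}{10}\right) - 144\right) \frac{11}{10} = \left(\left(- \frac{1}{13} + \frac{37}{10}\right) - 144\right) \frac{11}{10} = \left(\frac{471}{130} - 144\right) \frac{11}{10} = \left(- \frac{18249}{130}\right) \frac{11}{10} = - \frac{200739}{1300}$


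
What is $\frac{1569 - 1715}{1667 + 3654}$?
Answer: $- \frac{146}{5321} \approx -0.027438$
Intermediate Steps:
$\frac{1569 - 1715}{1667 + 3654} = - \frac{146}{5321}$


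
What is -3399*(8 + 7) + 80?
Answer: -50905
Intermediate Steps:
-3399*(8 + 7) + 80 = -3399*15 + 80 = -309*165 + 80 = -50985 + 80 = -50905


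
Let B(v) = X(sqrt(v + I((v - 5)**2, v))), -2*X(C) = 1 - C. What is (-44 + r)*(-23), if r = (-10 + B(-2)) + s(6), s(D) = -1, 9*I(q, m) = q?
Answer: 2553/2 - 23*sqrt(31)/6 ≈ 1255.2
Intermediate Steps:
I(q, m) = q/9
X(C) = -1/2 + C/2 (X(C) = -(1 - C)/2 = -1/2 + C/2)
B(v) = -1/2 + sqrt(v + (-5 + v)**2/9)/2 (B(v) = -1/2 + sqrt(v + (v - 5)**2/9)/2 = -1/2 + sqrt(v + (-5 + v)**2/9)/2)
r = -23/2 + sqrt(31)/6 (r = (-10 + (-1/2 + sqrt(25 + (-2)**2 - 1*(-2))/6)) - 1 = (-10 + (-1/2 + sqrt(25 + 4 + 2)/6)) - 1 = (-10 + (-1/2 + sqrt(31)/6)) - 1 = (-21/2 + sqrt(31)/6) - 1 = -23/2 + sqrt(31)/6 ≈ -10.572)
(-44 + r)*(-23) = (-44 + (-23/2 + sqrt(31)/6))*(-23) = (-111/2 + sqrt(31)/6)*(-23) = 2553/2 - 23*sqrt(31)/6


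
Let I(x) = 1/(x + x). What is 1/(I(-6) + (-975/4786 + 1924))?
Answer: 28716/55241341 ≈ 0.00051983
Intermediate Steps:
I(x) = 1/(2*x)
1/(I(-6) + (-975/4786 + 1924)) = 1/((1/2)/(-6) + (-975/4786 + 1924)) = 1/((1/2)*(-1/6) + (-975*1/4786 + 1924)) = 1/(-1/12 + (-975/4786 + 1924)) = 1/(-1/12 + 9207289/4786) = 1/(55241341/28716) = 28716/55241341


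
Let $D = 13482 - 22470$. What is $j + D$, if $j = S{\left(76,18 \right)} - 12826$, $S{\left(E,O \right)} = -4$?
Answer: $-21818$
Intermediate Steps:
$D = -8988$
$j = -12830$ ($j = -4 - 12826 = -12830$)
$j + D = -12830 - 8988 = -21818$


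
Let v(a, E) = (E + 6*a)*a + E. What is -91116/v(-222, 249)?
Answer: -30372/80225 ≈ -0.37859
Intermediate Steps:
v(a, E) = E + a*(E + 6*a) (v(a, E) = a*(E + 6*a) + E = E + a*(E + 6*a))
-91116/v(-222, 249) = -91116/(249 + 6*(-222)**2 + 249*(-222)) = -91116/(249 + 6*49284 - 55278) = -91116/(249 + 295704 - 55278) = -91116/240675 = -91116*1/240675 = -30372/80225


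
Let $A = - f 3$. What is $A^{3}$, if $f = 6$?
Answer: $-5832$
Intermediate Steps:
$A = -18$ ($A = \left(-1\right) 6 \cdot 3 = \left(-6\right) 3 = -18$)
$A^{3} = \left(-18\right)^{3} = -5832$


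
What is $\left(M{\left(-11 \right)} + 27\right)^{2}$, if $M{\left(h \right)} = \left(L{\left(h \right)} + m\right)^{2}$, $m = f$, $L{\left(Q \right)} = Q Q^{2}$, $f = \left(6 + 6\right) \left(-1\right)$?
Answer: $3253247112976$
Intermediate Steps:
$f = -12$ ($f = 12 \left(-1\right) = -12$)
$L{\left(Q \right)} = Q^{3}$
$m = -12$
$M{\left(h \right)} = \left(-12 + h^{3}\right)^{2}$ ($M{\left(h \right)} = \left(h^{3} - 12\right)^{2} = \left(-12 + h^{3}\right)^{2}$)
$\left(M{\left(-11 \right)} + 27\right)^{2} = \left(\left(-12 + \left(-11\right)^{3}\right)^{2} + 27\right)^{2} = \left(\left(-12 - 1331\right)^{2} + 27\right)^{2} = \left(\left(-1343\right)^{2} + 27\right)^{2} = \left(1803649 + 27\right)^{2} = 1803676^{2} = 3253247112976$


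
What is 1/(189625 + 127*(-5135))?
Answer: -1/462520 ≈ -2.1621e-6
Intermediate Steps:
1/(189625 + 127*(-5135)) = 1/(189625 - 652145) = 1/(-462520) = -1/462520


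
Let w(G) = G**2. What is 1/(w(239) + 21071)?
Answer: 1/78192 ≈ 1.2789e-5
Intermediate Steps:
1/(w(239) + 21071) = 1/(239**2 + 21071) = 1/(57121 + 21071) = 1/78192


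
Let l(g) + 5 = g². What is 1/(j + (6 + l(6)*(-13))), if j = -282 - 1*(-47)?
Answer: -1/632 ≈ -0.0015823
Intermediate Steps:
l(g) = -5 + g²
j = -235 (j = -282 + 47 = -235)
1/(j + (6 + l(6)*(-13))) = 1/(-235 + (6 + (-5 + 6²)*(-13))) = 1/(-235 + (6 + (-5 + 36)*(-13))) = 1/(-235 + (6 + 31*(-13))) = 1/(-235 + (6 - 403)) = 1/(-235 - 397) = 1/(-632) = -1/632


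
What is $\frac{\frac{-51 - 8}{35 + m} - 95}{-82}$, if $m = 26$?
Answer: $\frac{2927}{2501} \approx 1.1703$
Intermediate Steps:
$\frac{\frac{-51 - 8}{35 + m} - 95}{-82} = \frac{\frac{-51 - 8}{35 + 26} - 95}{-82} = \left(- \frac{59}{61} - 95\right) \left(- \frac{1}{82}\right) = \left(- \frac{5854}{61}\right) \left(- \frac{1}{82}\right) = \frac{2927}{2501}$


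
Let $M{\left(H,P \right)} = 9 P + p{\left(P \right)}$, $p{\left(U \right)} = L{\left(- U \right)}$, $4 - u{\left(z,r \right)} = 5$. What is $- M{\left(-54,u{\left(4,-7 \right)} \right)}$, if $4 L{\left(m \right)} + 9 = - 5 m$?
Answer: $\frac{25}{2} \approx 12.5$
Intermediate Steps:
$u{\left(z,r \right)} = -1$ ($u{\left(z,r \right)} = 4 - 5 = -1$)
$L{\left(m \right)} = - \frac{9}{4} - \frac{5 m}{4}$ ($L{\left(m \right)} = - \frac{9}{4} + \frac{\left(-5\right) m}{4} = - \frac{9}{4} - \frac{5 m}{4}$)
$p{\left(U \right)} = - \frac{9}{4} + \frac{5 U}{4}$ ($p{\left(U \right)} = - \frac{9}{4} - \frac{5 \left(- U\right)}{4} = - \frac{9}{4} + \frac{5 U}{4}$)
$M{\left(H,P \right)} = - \frac{9}{4} + \frac{41 P}{4}$ ($M{\left(H,P \right)} = 9 P + \left(- \frac{9}{4} + \frac{5 P}{4}\right) = - \frac{9}{4} + \frac{41 P}{4}$)
$- M{\left(-54,u{\left(4,-7 \right)} \right)} = - (- \frac{9}{4} + \frac{41}{4} \left(-1\right)) = - (- \frac{9}{4} - \frac{41}{4}) = \left(-1\right) \left(- \frac{25}{2}\right) = \frac{25}{2}$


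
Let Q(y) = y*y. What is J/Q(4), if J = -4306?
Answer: -2153/8 ≈ -269.13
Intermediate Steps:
Q(y) = y²
J/Q(4) = -4306/(4²) = -4306/16 = -4306*1/16 = -2153/8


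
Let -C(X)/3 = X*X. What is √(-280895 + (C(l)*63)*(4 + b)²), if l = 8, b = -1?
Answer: I*√389759 ≈ 624.31*I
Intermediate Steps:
C(X) = -3*X² (C(X) = -3*X*X = -3*X²)
√(-280895 + (C(l)*63)*(4 + b)²) = √(-280895 + (-3*8²*63)*(4 - 1)²) = √(-280895 + (-3*64*63)*3²) = √(-280895 - 192*63*9) = √(-280895 - 12096*9) = √(-280895 - 108864) = √(-389759) = I*√389759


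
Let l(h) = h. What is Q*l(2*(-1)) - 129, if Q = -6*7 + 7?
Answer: -59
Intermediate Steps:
Q = -35 (Q = -42 + 7 = -35)
Q*l(2*(-1)) - 129 = -70*(-1) - 129 = -35*(-2) - 129 = 70 - 129 = -59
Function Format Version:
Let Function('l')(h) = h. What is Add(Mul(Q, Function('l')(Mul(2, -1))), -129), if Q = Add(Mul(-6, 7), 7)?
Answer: -59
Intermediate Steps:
Q = -35 (Q = Add(-42, 7) = -35)
Add(Mul(Q, Function('l')(Mul(2, -1))), -129) = Add(Mul(-35, Mul(2, -1)), -129) = Add(Mul(-35, -2), -129) = Add(70, -129) = -59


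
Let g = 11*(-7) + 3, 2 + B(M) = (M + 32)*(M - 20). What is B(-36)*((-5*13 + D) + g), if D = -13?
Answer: -33744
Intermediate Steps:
B(M) = -2 + (-20 + M)*(32 + M) (B(M) = -2 + (M + 32)*(M - 20) = -2 + (32 + M)*(-20 + M) = -2 + (-20 + M)*(32 + M))
g = -74 (g = -77 + 3 = -74)
B(-36)*((-5*13 + D) + g) = (-642 + (-36)² + 12*(-36))*((-5*13 - 13) - 74) = (-642 + 1296 - 432)*((-65 - 13) - 74) = 222*(-78 - 74) = 222*(-152) = -33744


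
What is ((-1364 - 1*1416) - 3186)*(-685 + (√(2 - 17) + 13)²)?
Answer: 3167946 - 155116*I*√15 ≈ 3.1679e+6 - 6.0076e+5*I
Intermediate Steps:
((-1364 - 1*1416) - 3186)*(-685 + (√(2 - 17) + 13)²) = ((-1364 - 1416) - 3186)*(-685 + (√(-15) + 13)²) = (-2780 - 3186)*(-685 + (I*√15 + 13)²) = -5966*(-685 + (13 + I*√15)²) = 4086710 - 5966*(13 + I*√15)²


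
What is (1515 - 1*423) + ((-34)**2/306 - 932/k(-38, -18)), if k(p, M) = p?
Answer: 191572/171 ≈ 1120.3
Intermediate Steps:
(1515 - 1*423) + ((-34)**2/306 - 932/k(-38, -18)) = (1515 - 1*423) + ((-34)**2/306 - 932/(-38)) = (1515 - 423) + (1156*(1/306) - 932*(-1/38)) = 1092 + (34/9 + 466/19) = 1092 + 4840/171 = 191572/171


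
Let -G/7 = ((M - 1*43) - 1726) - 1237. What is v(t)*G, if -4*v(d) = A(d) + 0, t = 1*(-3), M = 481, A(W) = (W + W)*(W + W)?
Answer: -159075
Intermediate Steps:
A(W) = 4*W**2 (A(W) = (2*W)*(2*W) = 4*W**2)
t = -3
v(d) = -d**2 (v(d) = -(4*d**2 + 0)/4 = -d**2)
G = 17675 (G = -7*(((481 - 1*43) - 1726) - 1237) = -7*(((481 - 43) - 1726) - 1237) = -7*((438 - 1726) - 1237) = -7*(-1288 - 1237) = -7*(-2525) = 17675)
v(t)*G = -1*(-3)**2*17675 = -1*9*17675 = -9*17675 = -159075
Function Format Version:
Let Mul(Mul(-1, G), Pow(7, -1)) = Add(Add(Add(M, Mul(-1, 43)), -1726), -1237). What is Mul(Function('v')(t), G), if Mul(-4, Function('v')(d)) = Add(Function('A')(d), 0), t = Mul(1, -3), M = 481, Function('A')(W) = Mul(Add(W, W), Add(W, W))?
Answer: -159075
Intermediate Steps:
Function('A')(W) = Mul(4, Pow(W, 2)) (Function('A')(W) = Mul(Mul(2, W), Mul(2, W)) = Mul(4, Pow(W, 2)))
t = -3
Function('v')(d) = Mul(-1, Pow(d, 2)) (Function('v')(d) = Mul(Rational(-1, 4), Add(Mul(4, Pow(d, 2)), 0)) = Mul(Rational(-1, 4), Mul(4, Pow(d, 2))) = Mul(-1, Pow(d, 2)))
G = 17675 (G = Mul(-7, Add(Add(Add(481, Mul(-1, 43)), -1726), -1237)) = Mul(-7, Add(Add(Add(481, -43), -1726), -1237)) = Mul(-7, Add(Add(438, -1726), -1237)) = Mul(-7, Add(-1288, -1237)) = Mul(-7, -2525) = 17675)
Mul(Function('v')(t), G) = Mul(Mul(-1, Pow(-3, 2)), 17675) = Mul(Mul(-1, 9), 17675) = Mul(-9, 17675) = -159075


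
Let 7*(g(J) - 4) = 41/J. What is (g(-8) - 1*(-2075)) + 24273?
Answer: 1475671/56 ≈ 26351.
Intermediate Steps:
g(J) = 4 + 41/(7*J) (g(J) = 4 + (41/J)/7 = 4 + 41/(7*J))
(g(-8) - 1*(-2075)) + 24273 = ((4 + (41/7)/(-8)) - 1*(-2075)) + 24273 = ((4 + (41/7)*(-⅛)) + 2075) + 24273 = ((4 - 41/56) + 2075) + 24273 = (183/56 + 2075) + 24273 = 116383/56 + 24273 = 1475671/56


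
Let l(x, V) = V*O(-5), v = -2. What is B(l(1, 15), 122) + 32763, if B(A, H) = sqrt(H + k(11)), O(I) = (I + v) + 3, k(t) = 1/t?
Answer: 32763 + sqrt(14773)/11 ≈ 32774.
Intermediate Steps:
O(I) = 1 + I (O(I) = (I - 2) + 3 = (-2 + I) + 3 = 1 + I)
l(x, V) = -4*V (l(x, V) = V*(1 - 5) = V*(-4) = -4*V)
B(A, H) = sqrt(1/11 + H) (B(A, H) = sqrt(H + 1/11) = sqrt(1/11 + H))
B(l(1, 15), 122) + 32763 = sqrt(11 + 121*122)/11 + 32763 = sqrt(11 + 14762)/11 + 32763 = sqrt(14773)/11 + 32763 = 32763 + sqrt(14773)/11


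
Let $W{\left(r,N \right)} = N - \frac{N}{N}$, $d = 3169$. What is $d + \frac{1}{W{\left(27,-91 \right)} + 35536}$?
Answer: $\frac{112322037}{35444} \approx 3169.0$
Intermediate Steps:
$W{\left(r,N \right)} = -1 + N$ ($W{\left(r,N \right)} = N - 1 = -1 + N$)
$d + \frac{1}{W{\left(27,-91 \right)} + 35536} = 3169 + \frac{1}{\left(-1 - 91\right) + 35536} = 3169 + \frac{1}{-92 + 35536} = 3169 + \frac{1}{35444} = \frac{112322037}{35444}$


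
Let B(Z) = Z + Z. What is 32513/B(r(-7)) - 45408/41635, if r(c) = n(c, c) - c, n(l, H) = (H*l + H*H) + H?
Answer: 122252617/741860 ≈ 164.79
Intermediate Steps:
n(l, H) = H + H² + H*l (n(l, H) = (H*l + H²) + H = (H² + H*l) + H = H + H² + H*l)
r(c) = -c + c*(1 + 2*c) (r(c) = c*(1 + c + c) - c = c*(1 + 2*c) - c = -c + c*(1 + 2*c))
B(Z) = 2*Z
32513/B(r(-7)) - 45408/41635 = 32513/((2*(2*(-7)²))) - 45408/41635 = 32513/((2*(2*49))) - 45408*1/41635 = 32513/((2*98)) - 4128/3785 = 32513/196 - 4128/3785 = 122252617/741860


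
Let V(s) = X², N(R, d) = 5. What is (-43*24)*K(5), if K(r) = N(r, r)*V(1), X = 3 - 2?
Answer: -5160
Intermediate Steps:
X = 1
V(s) = 1 (V(s) = 1² = 1)
K(r) = 5 (K(r) = 5*1 = 5)
(-43*24)*K(5) = -43*24*5 = -1032*5 = -5160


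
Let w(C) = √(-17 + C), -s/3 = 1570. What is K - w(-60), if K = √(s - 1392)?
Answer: I*(-√77 + 3*√678) ≈ 69.34*I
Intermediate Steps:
s = -4710 (s = -3*1570 = -4710)
K = 3*I*√678 (K = √(-4710 - 1392) = √(-6102) = 3*I*√678 ≈ 78.115*I)
K - w(-60) = 3*I*√678 - √(-17 - 60) = 3*I*√678 - √(-77) = 3*I*√678 - I*√77 = -I*√77 + 3*I*√678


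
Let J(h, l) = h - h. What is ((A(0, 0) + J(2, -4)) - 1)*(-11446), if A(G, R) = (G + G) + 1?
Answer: 0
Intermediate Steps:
J(h, l) = 0
A(G, R) = 1 + 2*G (A(G, R) = 2*G + 1 = 1 + 2*G)
((A(0, 0) + J(2, -4)) - 1)*(-11446) = (((1 + 2*0) + 0) - 1)*(-11446) = (((1 + 0) + 0) - 1)*(-11446) = ((1 + 0) - 1)*(-11446) = (1 - 1)*(-11446) = 0*(-11446) = 0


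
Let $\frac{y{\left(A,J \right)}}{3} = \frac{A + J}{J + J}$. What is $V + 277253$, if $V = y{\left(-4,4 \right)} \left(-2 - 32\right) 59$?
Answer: $277253$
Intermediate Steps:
$y{\left(A,J \right)} = \frac{3 \left(A + J\right)}{2 J}$ ($y{\left(A,J \right)} = 3 \frac{A + J}{J + J} = 3 \frac{A + J}{2 J} = \frac{3 \left(A + J\right)}{2 J}$)
$V = 0$ ($V = \frac{3 \left(-4 + 4\right)}{2 \cdot 4} \left(-2 - 32\right) 59 = \frac{3}{2} \cdot \frac{1}{4} \cdot 0 \left(-34\right) 59 = 0 \left(-34\right) 59 = 0 \cdot 59 = 0$)
$V + 277253 = 0 + 277253 = 277253$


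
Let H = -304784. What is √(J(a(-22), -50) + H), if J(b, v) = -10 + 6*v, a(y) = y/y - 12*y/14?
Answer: I*√305094 ≈ 552.35*I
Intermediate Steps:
a(y) = 1 - 6*y/7 (a(y) = 1 - 12*y*(1/14) = 1 - 6*y/7)
√(J(a(-22), -50) + H) = √((-10 + 6*(-50)) - 304784) = √((-10 - 300) - 304784) = √(-310 - 304784) = √(-305094) = I*√305094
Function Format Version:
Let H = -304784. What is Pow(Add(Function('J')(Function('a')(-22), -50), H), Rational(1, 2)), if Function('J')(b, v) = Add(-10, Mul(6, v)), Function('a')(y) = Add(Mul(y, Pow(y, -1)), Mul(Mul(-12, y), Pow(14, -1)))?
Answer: Mul(I, Pow(305094, Rational(1, 2))) ≈ Mul(552.35, I)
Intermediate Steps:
Function('a')(y) = Add(1, Mul(Rational(-6, 7), y)) (Function('a')(y) = Add(1, Mul(Mul(-12, y), Rational(1, 14))) = Add(1, Mul(Rational(-6, 7), y)))
Pow(Add(Function('J')(Function('a')(-22), -50), H), Rational(1, 2)) = Pow(Add(Add(-10, Mul(6, -50)), -304784), Rational(1, 2)) = Pow(Add(Add(-10, -300), -304784), Rational(1, 2)) = Pow(Add(-310, -304784), Rational(1, 2)) = Pow(-305094, Rational(1, 2)) = Mul(I, Pow(305094, Rational(1, 2)))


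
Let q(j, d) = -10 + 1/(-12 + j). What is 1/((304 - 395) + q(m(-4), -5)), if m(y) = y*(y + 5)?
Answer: -16/1617 ≈ -0.0098949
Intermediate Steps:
m(y) = y*(5 + y)
1/((304 - 395) + q(m(-4), -5)) = 1/((304 - 395) + (121 - (-40)*(5 - 4))/(-12 - 4*(5 - 4))) = 1/(-91 + (121 - (-40))/(-12 - 4*1)) = 1/(-91 + (121 - 10*(-4))/(-12 - 4)) = 1/(-91 + (121 + 40)/(-16)) = 1/(-91 - 1/16*161) = 1/(-91 - 161/16) = 1/(-1617/16) = -16/1617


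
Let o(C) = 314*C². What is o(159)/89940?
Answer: 1323039/14990 ≈ 88.261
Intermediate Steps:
o(159)/89940 = (314*159²)/89940 = (314*25281)*(1/89940) = 7938234*(1/89940) = 1323039/14990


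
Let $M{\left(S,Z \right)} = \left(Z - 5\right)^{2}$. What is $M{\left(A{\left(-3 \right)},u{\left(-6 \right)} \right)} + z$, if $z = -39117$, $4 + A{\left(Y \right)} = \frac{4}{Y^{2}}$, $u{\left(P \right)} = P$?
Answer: $-38996$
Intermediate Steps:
$A{\left(Y \right)} = -4 + \frac{4}{Y^{2}}$
$M{\left(S,Z \right)} = \left(-5 + Z\right)^{2}$
$M{\left(A{\left(-3 \right)},u{\left(-6 \right)} \right)} + z = \left(-5 - 6\right)^{2} - 39117 = \left(-11\right)^{2} - 39117 = 121 - 39117 = -38996$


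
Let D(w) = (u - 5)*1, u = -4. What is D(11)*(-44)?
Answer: 396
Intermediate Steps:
D(w) = -9 (D(w) = (-4 - 5)*1 = -9*1 = -9)
D(11)*(-44) = -9*(-44) = 396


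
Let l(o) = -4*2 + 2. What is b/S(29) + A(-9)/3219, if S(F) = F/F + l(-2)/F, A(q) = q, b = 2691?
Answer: 3640686/1073 ≈ 3393.0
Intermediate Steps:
l(o) = -6 (l(o) = -8 + 2 = -6)
S(F) = 1 - 6/F (S(F) = F/F - 6/F = 1 - 6/F)
b/S(29) + A(-9)/3219 = 2691/(((-6 + 29)/29)) - 9/3219 = 2691/(((1/29)*23)) - 9*1/3219 = 2691/(23/29) - 3/1073 = 2691*(29/23) - 3/1073 = 3393 - 3/1073 = 3640686/1073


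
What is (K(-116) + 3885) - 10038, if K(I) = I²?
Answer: 7303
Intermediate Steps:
(K(-116) + 3885) - 10038 = ((-116)² + 3885) - 10038 = (13456 + 3885) - 10038 = 17341 - 10038 = 7303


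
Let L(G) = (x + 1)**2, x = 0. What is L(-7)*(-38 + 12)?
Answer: -26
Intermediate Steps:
L(G) = 1 (L(G) = (0 + 1)**2 = 1**2 = 1)
L(-7)*(-38 + 12) = 1*(-38 + 12) = 1*(-26) = -26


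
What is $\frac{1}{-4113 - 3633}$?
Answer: $- \frac{1}{7746} \approx -0.0001291$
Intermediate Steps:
$\frac{1}{-4113 - 3633} = \frac{1}{-7746} = - \frac{1}{7746}$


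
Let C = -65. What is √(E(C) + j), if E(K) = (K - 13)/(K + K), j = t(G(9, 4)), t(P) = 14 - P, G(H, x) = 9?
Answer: 2*√35/5 ≈ 2.3664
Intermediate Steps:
j = 5 (j = 14 - 1*9 = 14 - 9 = 5)
E(K) = (-13 + K)/(2*K) (E(K) = (-13 + K)/((2*K)) = (-13 + K)*(1/(2*K)) = (-13 + K)/(2*K))
√(E(C) + j) = √((½)*(-13 - 65)/(-65) + 5) = √((½)*(-1/65)*(-78) + 5) = √(⅗ + 5) = √(28/5) = 2*√35/5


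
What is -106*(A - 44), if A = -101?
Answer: 15370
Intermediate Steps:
-106*(A - 44) = -106*(-101 - 44) = -106*(-145) = 15370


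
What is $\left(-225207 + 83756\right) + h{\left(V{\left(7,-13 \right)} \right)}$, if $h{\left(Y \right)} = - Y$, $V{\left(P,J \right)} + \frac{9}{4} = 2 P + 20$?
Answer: $- \frac{565931}{4} \approx -1.4148 \cdot 10^{5}$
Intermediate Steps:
$V{\left(P,J \right)} = \frac{71}{4} + 2 P$ ($V{\left(P,J \right)} = - \frac{9}{4} + \left(2 P + 20\right) = - \frac{9}{4} + \left(20 + 2 P\right) = \frac{71}{4} + 2 P$)
$\left(-225207 + 83756\right) + h{\left(V{\left(7,-13 \right)} \right)} = \left(-225207 + 83756\right) - \left(\frac{71}{4} + 2 \cdot 7\right) = -141451 - \left(\frac{71}{4} + 14\right) = -141451 - \frac{127}{4} = - \frac{565931}{4}$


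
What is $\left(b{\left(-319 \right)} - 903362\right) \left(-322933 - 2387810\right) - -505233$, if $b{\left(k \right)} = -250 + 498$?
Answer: $2448110458935$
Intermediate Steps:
$b{\left(k \right)} = 248$
$\left(b{\left(-319 \right)} - 903362\right) \left(-322933 - 2387810\right) - -505233 = \left(248 - 903362\right) \left(-322933 - 2387810\right) - -505233 = \left(-903114\right) \left(-2710743\right) + 505233 = 2448109953702 + 505233 = 2448110458935$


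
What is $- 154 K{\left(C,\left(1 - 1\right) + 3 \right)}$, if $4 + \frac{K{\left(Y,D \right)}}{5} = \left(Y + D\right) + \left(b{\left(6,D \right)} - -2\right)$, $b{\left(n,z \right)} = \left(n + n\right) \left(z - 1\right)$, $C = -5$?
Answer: $-15400$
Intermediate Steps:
$b{\left(n,z \right)} = 2 n \left(-1 + z\right)$
$K{\left(Y,D \right)} = -70 + 5 Y + 65 D$ ($K{\left(Y,D \right)} = -20 + 5 \left(\left(Y + D\right) - \left(-2 - 12 \left(-1 + D\right)\right)\right) = -20 + 5 \left(\left(D + Y\right) + \left(\left(-12 + 12 D\right) + 2\right)\right) = -20 + 5 \left(\left(D + Y\right) + \left(-10 + 12 D\right)\right) = -20 + 5 \left(-10 + Y + 13 D\right) = -20 + \left(-50 + 5 Y + 65 D\right) = -70 + 5 Y + 65 D$)
$- 154 K{\left(C,\left(1 - 1\right) + 3 \right)} = - 154 \left(-70 + 5 \left(-5\right) + 65 \left(\left(1 - 1\right) + 3\right)\right) = - 154 \left(-70 - 25 + 65 \left(0 + 3\right)\right) = - 154 \left(-70 - 25 + 65 \cdot 3\right) = - 154 \left(-70 - 25 + 195\right) = \left(-154\right) 100 = -15400$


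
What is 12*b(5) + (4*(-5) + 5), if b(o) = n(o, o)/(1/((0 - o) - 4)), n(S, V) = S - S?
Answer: -15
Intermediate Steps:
n(S, V) = 0
b(o) = 0 (b(o) = 0/(1/((0 - o) - 4)) = 0/(1/(-o - 4)) = 0/(1/(-4 - o)) = 0*(-4 - o) = 0)
12*b(5) + (4*(-5) + 5) = 12*0 + (4*(-5) + 5) = 0 + (-20 + 5) = 0 - 15 = -15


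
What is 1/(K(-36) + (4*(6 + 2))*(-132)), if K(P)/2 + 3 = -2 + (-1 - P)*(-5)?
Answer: -1/4584 ≈ -0.00021815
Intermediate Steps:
K(P) = 10*P (K(P) = -6 + 2*(-2 + (-1 - P)*(-5)) = -6 + 2*(-2 + (5 + 5*P)) = -6 + 2*(3 + 5*P) = -6 + (6 + 10*P) = 10*P)
1/(K(-36) + (4*(6 + 2))*(-132)) = 1/(10*(-36) + (4*(6 + 2))*(-132)) = 1/(-360 + (4*8)*(-132)) = 1/(-360 + 32*(-132)) = 1/(-360 - 4224) = 1/(-4584) = -1/4584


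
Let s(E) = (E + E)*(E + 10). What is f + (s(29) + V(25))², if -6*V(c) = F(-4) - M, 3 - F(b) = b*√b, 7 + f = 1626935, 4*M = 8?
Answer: 26971265/4 - 54284*I/9 ≈ 6.7428e+6 - 6031.6*I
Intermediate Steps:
M = 2 (M = (¼)*8 = 2)
f = 1626928 (f = -7 + 1626935 = 1626928)
F(b) = 3 - b^(3/2) (F(b) = 3 - b*√b = 3 - b^(3/2))
s(E) = 2*E*(10 + E) (s(E) = (2*E)*(10 + E) = 2*E*(10 + E))
V(c) = -⅙ - 4*I/3 (V(c) = -((3 - (-4)^(3/2)) - 1*2)/6 = -((3 - (-8)*I) - 2)/6 = -((3 + 8*I) - 2)/6 = -(1 + 8*I)/6 = -⅙ - 4*I/3)
f + (s(29) + V(25))² = 1626928 + (2*29*(10 + 29) + (-⅙ - 4*I/3))² = 1626928 + (2*29*39 + (-⅙ - 4*I/3))² = 1626928 + (2262 + (-⅙ - 4*I/3))² = 1626928 + (13571/6 - 4*I/3)²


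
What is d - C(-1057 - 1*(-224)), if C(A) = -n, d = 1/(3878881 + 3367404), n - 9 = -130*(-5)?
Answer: 4775301816/7246285 ≈ 659.00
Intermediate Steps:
n = 659 (n = 9 - 130*(-5) = 9 + 650 = 659)
d = 1/7246285 ≈ 1.3800e-7
C(A) = -659 (C(A) = -1*659 = -659)
d - C(-1057 - 1*(-224)) = 1/7246285 - 1*(-659) = 1/7246285 + 659 = 4775301816/7246285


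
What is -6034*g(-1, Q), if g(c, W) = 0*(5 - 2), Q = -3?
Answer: 0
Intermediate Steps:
g(c, W) = 0 (g(c, W) = 0*3 = 0)
-6034*g(-1, Q) = -6034*0 = 0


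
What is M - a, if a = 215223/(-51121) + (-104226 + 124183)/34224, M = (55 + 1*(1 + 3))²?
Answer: 6096581697179/1749565104 ≈ 3484.6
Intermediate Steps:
M = 3481 (M = (55 + 1*4)² = (55 + 4)² = 59² = 3481)
a = -6345570155/1749565104 (a = 215223*(-1/51121) + 19957*(1/34224) = -215223/51121 + 19957/34224 = -6345570155/1749565104 ≈ -3.6269)
M - a = 3481 - 1*(-6345570155/1749565104) = 3481 + 6345570155/1749565104 = 6096581697179/1749565104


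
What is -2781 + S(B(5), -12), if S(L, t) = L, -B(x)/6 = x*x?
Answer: -2931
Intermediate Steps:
B(x) = -6*x**2 (B(x) = -6*x*x = -6*x**2)
-2781 + S(B(5), -12) = -2781 - 6*5**2 = -2781 - 6*25 = -2781 - 150 = -2931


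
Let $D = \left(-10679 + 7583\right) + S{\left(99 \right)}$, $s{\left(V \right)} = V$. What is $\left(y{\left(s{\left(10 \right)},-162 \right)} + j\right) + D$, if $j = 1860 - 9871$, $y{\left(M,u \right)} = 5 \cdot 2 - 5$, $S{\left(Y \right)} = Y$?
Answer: $-11003$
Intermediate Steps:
$y{\left(M,u \right)} = 5$ ($y{\left(M,u \right)} = 10 - 5 = 5$)
$j = -8011$ ($j = 1860 - 9871 = -8011$)
$D = -2997$ ($D = \left(-10679 + 7583\right) + 99 = -3096 + 99 = -2997$)
$\left(y{\left(s{\left(10 \right)},-162 \right)} + j\right) + D = \left(5 - 8011\right) - 2997 = -8006 - 2997 = -11003$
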